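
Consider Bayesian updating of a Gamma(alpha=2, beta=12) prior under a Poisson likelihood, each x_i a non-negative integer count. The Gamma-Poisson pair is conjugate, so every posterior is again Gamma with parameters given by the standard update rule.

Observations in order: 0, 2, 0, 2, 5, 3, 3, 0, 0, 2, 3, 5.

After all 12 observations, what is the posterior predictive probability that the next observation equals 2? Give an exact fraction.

obs 1: x=0 → posterior Gamma(2, 13)
obs 2: x=2 → posterior Gamma(4, 14)
obs 3: x=0 → posterior Gamma(4, 15)
obs 4: x=2 → posterior Gamma(6, 16)
obs 5: x=5 → posterior Gamma(11, 17)
obs 6: x=3 → posterior Gamma(14, 18)
obs 7: x=3 → posterior Gamma(17, 19)
obs 8: x=0 → posterior Gamma(17, 20)
obs 9: x=0 → posterior Gamma(17, 21)
obs 10: x=2 → posterior Gamma(19, 22)
obs 11: x=3 → posterior Gamma(22, 23)
obs 12: x=5 → posterior Gamma(27, 24)

6969398957329407884353190662063911862272/34694469519536141888238489627838134765625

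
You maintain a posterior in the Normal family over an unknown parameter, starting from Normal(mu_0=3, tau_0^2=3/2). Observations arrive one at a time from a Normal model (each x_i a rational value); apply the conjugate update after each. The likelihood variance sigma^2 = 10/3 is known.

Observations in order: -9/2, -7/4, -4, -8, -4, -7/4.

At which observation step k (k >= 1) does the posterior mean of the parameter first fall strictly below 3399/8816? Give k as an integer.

k = 2

obs 1: x=-9/2 → posterior Normal(39/58, 30/29)
obs 2: x=-7/4 → posterior Normal(15/152, 15/19)
obs 3: x=-4 → posterior Normal(-129/188, 30/47)
obs 4: x=-8 → posterior Normal(-417/224, 15/28)
obs 5: x=-4 → posterior Normal(-561/260, 6/13)
obs 6: x=-7/4 → posterior Normal(-78/37, 15/37)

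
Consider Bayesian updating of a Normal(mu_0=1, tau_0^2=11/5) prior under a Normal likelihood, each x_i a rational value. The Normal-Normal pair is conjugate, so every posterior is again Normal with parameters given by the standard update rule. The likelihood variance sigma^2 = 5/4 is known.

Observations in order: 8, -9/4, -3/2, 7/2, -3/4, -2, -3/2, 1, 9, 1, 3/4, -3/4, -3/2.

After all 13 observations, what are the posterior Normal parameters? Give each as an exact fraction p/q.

mu_0=1, tau_0^2=55/597

obs 1: x=8 → posterior Normal(377/69, 55/69)
obs 2: x=-9/4 → posterior Normal(278/113, 55/113)
obs 3: x=-3/2 → posterior Normal(212/157, 55/157)
obs 4: x=7/2 → posterior Normal(122/67, 55/201)
obs 5: x=-3/4 → posterior Normal(333/245, 11/49)
obs 6: x=-2 → posterior Normal(245/289, 55/289)
obs 7: x=-3/2 → posterior Normal(179/333, 55/333)
obs 8: x=1 → posterior Normal(223/377, 55/377)
obs 9: x=9 → posterior Normal(619/421, 55/421)
obs 10: x=1 → posterior Normal(221/155, 11/93)
obs 11: x=3/4 → posterior Normal(696/509, 55/509)
obs 12: x=-3/4 → posterior Normal(663/553, 55/553)
obs 13: x=-3/2 → posterior Normal(1, 55/597)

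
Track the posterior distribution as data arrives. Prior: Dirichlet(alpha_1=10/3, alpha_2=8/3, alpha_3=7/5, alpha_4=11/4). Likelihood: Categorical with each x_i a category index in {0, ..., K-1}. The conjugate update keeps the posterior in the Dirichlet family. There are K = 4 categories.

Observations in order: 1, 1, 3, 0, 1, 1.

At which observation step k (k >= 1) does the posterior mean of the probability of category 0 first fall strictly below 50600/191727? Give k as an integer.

k = 3

obs 1: x=1 → posterior Dirichlet(10/3, 11/3, 7/5, 11/4)
obs 2: x=1 → posterior Dirichlet(10/3, 14/3, 7/5, 11/4)
obs 3: x=3 → posterior Dirichlet(10/3, 14/3, 7/5, 15/4)
obs 4: x=0 → posterior Dirichlet(13/3, 14/3, 7/5, 15/4)
obs 5: x=1 → posterior Dirichlet(13/3, 17/3, 7/5, 15/4)
obs 6: x=1 → posterior Dirichlet(13/3, 20/3, 7/5, 15/4)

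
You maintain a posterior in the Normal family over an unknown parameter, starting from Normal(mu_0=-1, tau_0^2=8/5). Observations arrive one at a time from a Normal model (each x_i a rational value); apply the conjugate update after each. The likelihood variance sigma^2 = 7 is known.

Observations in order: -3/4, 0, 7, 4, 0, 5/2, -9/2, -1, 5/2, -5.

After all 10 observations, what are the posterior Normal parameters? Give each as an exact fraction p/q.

mu_0=3/115, tau_0^2=56/115

obs 1: x=-3/4 → posterior Normal(-41/43, 56/43)
obs 2: x=0 → posterior Normal(-41/51, 56/51)
obs 3: x=7 → posterior Normal(15/59, 56/59)
obs 4: x=4 → posterior Normal(47/67, 56/67)
obs 5: x=0 → posterior Normal(47/75, 56/75)
obs 6: x=5/2 → posterior Normal(67/83, 56/83)
obs 7: x=-9/2 → posterior Normal(31/91, 8/13)
obs 8: x=-1 → posterior Normal(23/99, 56/99)
obs 9: x=5/2 → posterior Normal(43/107, 56/107)
obs 10: x=-5 → posterior Normal(3/115, 56/115)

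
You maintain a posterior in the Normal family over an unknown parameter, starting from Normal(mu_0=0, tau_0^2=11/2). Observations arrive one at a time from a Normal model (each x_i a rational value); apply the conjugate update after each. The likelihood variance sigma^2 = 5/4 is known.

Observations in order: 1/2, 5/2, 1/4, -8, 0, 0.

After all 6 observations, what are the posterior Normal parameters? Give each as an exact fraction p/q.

mu_0=-209/274, tau_0^2=55/274

obs 1: x=1/2 → posterior Normal(11/27, 55/54)
obs 2: x=5/2 → posterior Normal(66/49, 55/98)
obs 3: x=1/4 → posterior Normal(143/142, 55/142)
obs 4: x=-8 → posterior Normal(-209/186, 55/186)
obs 5: x=0 → posterior Normal(-209/230, 11/46)
obs 6: x=0 → posterior Normal(-209/274, 55/274)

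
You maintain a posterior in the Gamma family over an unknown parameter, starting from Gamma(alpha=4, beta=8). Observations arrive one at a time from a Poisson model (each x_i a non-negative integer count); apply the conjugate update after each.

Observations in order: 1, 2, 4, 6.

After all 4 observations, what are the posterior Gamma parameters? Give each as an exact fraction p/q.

alpha=17, beta=12

obs 1: x=1 → posterior Gamma(5, 9)
obs 2: x=2 → posterior Gamma(7, 10)
obs 3: x=4 → posterior Gamma(11, 11)
obs 4: x=6 → posterior Gamma(17, 12)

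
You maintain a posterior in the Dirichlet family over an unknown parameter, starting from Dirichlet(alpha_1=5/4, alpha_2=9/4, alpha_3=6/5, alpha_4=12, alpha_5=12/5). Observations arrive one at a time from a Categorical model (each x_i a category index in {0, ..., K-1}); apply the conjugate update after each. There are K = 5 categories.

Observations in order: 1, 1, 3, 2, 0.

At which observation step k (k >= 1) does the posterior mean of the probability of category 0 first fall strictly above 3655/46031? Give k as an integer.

obs 1: x=1 → posterior Dirichlet(5/4, 13/4, 6/5, 12, 12/5)
obs 2: x=1 → posterior Dirichlet(5/4, 17/4, 6/5, 12, 12/5)
obs 3: x=3 → posterior Dirichlet(5/4, 17/4, 6/5, 13, 12/5)
obs 4: x=2 → posterior Dirichlet(5/4, 17/4, 11/5, 13, 12/5)
obs 5: x=0 → posterior Dirichlet(9/4, 17/4, 11/5, 13, 12/5)

k = 5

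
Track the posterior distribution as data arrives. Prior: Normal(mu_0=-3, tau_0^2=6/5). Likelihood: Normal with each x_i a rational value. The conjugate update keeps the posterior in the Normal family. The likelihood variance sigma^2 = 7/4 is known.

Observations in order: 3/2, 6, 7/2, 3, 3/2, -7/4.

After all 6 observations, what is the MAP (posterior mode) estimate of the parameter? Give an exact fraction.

obs 1: x=3/2 → posterior Normal(-69/59, 42/59)
obs 2: x=6 → posterior Normal(75/83, 42/83)
obs 3: x=7/2 → posterior Normal(159/107, 42/107)
obs 4: x=3 → posterior Normal(231/131, 42/131)
obs 5: x=3/2 → posterior Normal(267/155, 42/155)
obs 6: x=-7/4 → posterior Normal(225/179, 42/179)

225/179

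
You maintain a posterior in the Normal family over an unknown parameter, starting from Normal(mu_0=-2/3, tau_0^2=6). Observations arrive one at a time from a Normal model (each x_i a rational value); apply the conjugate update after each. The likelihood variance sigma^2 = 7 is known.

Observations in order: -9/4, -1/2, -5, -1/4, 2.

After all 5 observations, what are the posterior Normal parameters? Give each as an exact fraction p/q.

obs 1: x=-9/4 → posterior Normal(-109/78, 42/13)
obs 2: x=-1/2 → posterior Normal(-127/114, 42/19)
obs 3: x=-5 → posterior Normal(-307/150, 42/25)
obs 4: x=-1/4 → posterior Normal(-158/93, 42/31)
obs 5: x=2 → posterior Normal(-122/111, 42/37)

mu_0=-122/111, tau_0^2=42/37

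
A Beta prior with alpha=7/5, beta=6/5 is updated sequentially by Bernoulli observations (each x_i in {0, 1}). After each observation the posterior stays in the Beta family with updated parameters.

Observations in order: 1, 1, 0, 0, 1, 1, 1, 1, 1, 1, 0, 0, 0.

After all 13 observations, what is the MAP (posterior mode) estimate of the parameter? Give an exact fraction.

obs 1: x=1 → posterior Beta(12/5, 6/5)
obs 2: x=1 → posterior Beta(17/5, 6/5)
obs 3: x=0 → posterior Beta(17/5, 11/5)
obs 4: x=0 → posterior Beta(17/5, 16/5)
obs 5: x=1 → posterior Beta(22/5, 16/5)
obs 6: x=1 → posterior Beta(27/5, 16/5)
obs 7: x=1 → posterior Beta(32/5, 16/5)
obs 8: x=1 → posterior Beta(37/5, 16/5)
obs 9: x=1 → posterior Beta(42/5, 16/5)
obs 10: x=1 → posterior Beta(47/5, 16/5)
obs 11: x=0 → posterior Beta(47/5, 21/5)
obs 12: x=0 → posterior Beta(47/5, 26/5)
obs 13: x=0 → posterior Beta(47/5, 31/5)

21/34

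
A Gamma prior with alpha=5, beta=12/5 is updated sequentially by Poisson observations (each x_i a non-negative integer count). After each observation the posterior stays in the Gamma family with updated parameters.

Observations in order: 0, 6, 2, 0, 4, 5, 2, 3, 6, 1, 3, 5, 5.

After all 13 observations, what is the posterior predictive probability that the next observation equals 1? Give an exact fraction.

10867557466648384840773101666699980719634720256140436781593493873780379964044903044866202455/72956655112677413373825072715813100116248999955252754314263300575525995101620567134726782976

obs 1: x=0 → posterior Gamma(5, 17/5)
obs 2: x=6 → posterior Gamma(11, 22/5)
obs 3: x=2 → posterior Gamma(13, 27/5)
obs 4: x=0 → posterior Gamma(13, 32/5)
obs 5: x=4 → posterior Gamma(17, 37/5)
obs 6: x=5 → posterior Gamma(22, 42/5)
obs 7: x=2 → posterior Gamma(24, 47/5)
obs 8: x=3 → posterior Gamma(27, 52/5)
obs 9: x=6 → posterior Gamma(33, 57/5)
obs 10: x=1 → posterior Gamma(34, 62/5)
obs 11: x=3 → posterior Gamma(37, 67/5)
obs 12: x=5 → posterior Gamma(42, 72/5)
obs 13: x=5 → posterior Gamma(47, 77/5)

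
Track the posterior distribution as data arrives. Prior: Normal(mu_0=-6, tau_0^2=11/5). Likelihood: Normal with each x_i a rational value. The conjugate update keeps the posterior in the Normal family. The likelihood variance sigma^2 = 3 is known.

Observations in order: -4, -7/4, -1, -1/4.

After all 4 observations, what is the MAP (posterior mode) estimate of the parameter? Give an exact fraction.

-167/59

obs 1: x=-4 → posterior Normal(-67/13, 33/26)
obs 2: x=-7/4 → posterior Normal(-613/148, 33/37)
obs 3: x=-1 → posterior Normal(-219/64, 11/16)
obs 4: x=-1/4 → posterior Normal(-167/59, 33/59)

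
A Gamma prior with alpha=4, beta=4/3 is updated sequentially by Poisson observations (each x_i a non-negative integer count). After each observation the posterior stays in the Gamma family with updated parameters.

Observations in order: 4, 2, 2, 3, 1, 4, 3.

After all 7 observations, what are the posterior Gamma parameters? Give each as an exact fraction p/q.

alpha=23, beta=25/3

obs 1: x=4 → posterior Gamma(8, 7/3)
obs 2: x=2 → posterior Gamma(10, 10/3)
obs 3: x=2 → posterior Gamma(12, 13/3)
obs 4: x=3 → posterior Gamma(15, 16/3)
obs 5: x=1 → posterior Gamma(16, 19/3)
obs 6: x=4 → posterior Gamma(20, 22/3)
obs 7: x=3 → posterior Gamma(23, 25/3)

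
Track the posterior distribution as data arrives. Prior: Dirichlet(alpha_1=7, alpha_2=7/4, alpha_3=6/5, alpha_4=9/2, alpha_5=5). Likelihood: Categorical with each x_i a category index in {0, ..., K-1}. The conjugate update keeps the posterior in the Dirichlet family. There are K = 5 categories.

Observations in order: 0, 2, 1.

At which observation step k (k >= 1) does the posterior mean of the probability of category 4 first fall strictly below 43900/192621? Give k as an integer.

obs 1: x=0 → posterior Dirichlet(8, 7/4, 6/5, 9/2, 5)
obs 2: x=2 → posterior Dirichlet(8, 7/4, 11/5, 9/2, 5)
obs 3: x=1 → posterior Dirichlet(8, 11/4, 11/5, 9/2, 5)

k = 3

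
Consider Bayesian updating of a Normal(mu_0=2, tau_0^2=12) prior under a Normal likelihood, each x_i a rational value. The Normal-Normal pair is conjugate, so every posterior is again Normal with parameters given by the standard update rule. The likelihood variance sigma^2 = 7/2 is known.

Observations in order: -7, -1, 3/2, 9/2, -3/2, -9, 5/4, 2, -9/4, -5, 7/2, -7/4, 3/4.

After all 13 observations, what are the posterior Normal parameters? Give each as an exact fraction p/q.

mu_0=-322/319, tau_0^2=84/319

obs 1: x=-7 → posterior Normal(-154/31, 84/31)
obs 2: x=-1 → posterior Normal(-178/55, 84/55)
obs 3: x=3/2 → posterior Normal(-142/79, 84/79)
obs 4: x=9/2 → posterior Normal(-34/103, 84/103)
obs 5: x=-3/2 → posterior Normal(-70/127, 84/127)
obs 6: x=-9 → posterior Normal(-286/151, 84/151)
obs 7: x=5/4 → posterior Normal(-256/175, 12/25)
obs 8: x=2 → posterior Normal(-208/199, 84/199)
obs 9: x=-9/4 → posterior Normal(-262/223, 84/223)
obs 10: x=-5 → posterior Normal(-382/247, 84/247)
obs 11: x=7/2 → posterior Normal(-298/271, 84/271)
obs 12: x=-7/4 → posterior Normal(-68/59, 84/295)
obs 13: x=3/4 → posterior Normal(-322/319, 84/319)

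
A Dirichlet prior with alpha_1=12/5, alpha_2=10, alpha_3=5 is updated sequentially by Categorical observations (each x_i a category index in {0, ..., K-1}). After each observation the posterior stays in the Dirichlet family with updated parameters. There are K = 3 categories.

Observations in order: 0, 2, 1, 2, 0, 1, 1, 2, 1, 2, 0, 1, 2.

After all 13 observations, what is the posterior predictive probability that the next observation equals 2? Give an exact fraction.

obs 1: x=0 → posterior Dirichlet(17/5, 10, 5)
obs 2: x=2 → posterior Dirichlet(17/5, 10, 6)
obs 3: x=1 → posterior Dirichlet(17/5, 11, 6)
obs 4: x=2 → posterior Dirichlet(17/5, 11, 7)
obs 5: x=0 → posterior Dirichlet(22/5, 11, 7)
obs 6: x=1 → posterior Dirichlet(22/5, 12, 7)
obs 7: x=1 → posterior Dirichlet(22/5, 13, 7)
obs 8: x=2 → posterior Dirichlet(22/5, 13, 8)
obs 9: x=1 → posterior Dirichlet(22/5, 14, 8)
obs 10: x=2 → posterior Dirichlet(22/5, 14, 9)
obs 11: x=0 → posterior Dirichlet(27/5, 14, 9)
obs 12: x=1 → posterior Dirichlet(27/5, 15, 9)
obs 13: x=2 → posterior Dirichlet(27/5, 15, 10)

25/76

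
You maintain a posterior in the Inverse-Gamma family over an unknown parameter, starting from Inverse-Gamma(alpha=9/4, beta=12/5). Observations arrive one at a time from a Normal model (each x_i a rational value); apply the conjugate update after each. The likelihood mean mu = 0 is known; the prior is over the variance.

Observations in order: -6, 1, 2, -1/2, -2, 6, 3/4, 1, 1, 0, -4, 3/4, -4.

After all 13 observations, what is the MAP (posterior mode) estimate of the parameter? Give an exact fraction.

obs 1: x=-6 → posterior Inverse-Gamma(11/4, 102/5)
obs 2: x=1 → posterior Inverse-Gamma(13/4, 209/10)
obs 3: x=2 → posterior Inverse-Gamma(15/4, 229/10)
obs 4: x=-1/2 → posterior Inverse-Gamma(17/4, 921/40)
obs 5: x=-2 → posterior Inverse-Gamma(19/4, 1001/40)
obs 6: x=6 → posterior Inverse-Gamma(21/4, 1721/40)
obs 7: x=3/4 → posterior Inverse-Gamma(23/4, 6929/160)
obs 8: x=1 → posterior Inverse-Gamma(25/4, 7009/160)
obs 9: x=1 → posterior Inverse-Gamma(27/4, 7089/160)
obs 10: x=0 → posterior Inverse-Gamma(29/4, 7089/160)
obs 11: x=-4 → posterior Inverse-Gamma(31/4, 8369/160)
obs 12: x=3/4 → posterior Inverse-Gamma(33/4, 4207/80)
obs 13: x=-4 → posterior Inverse-Gamma(35/4, 4847/80)

4847/780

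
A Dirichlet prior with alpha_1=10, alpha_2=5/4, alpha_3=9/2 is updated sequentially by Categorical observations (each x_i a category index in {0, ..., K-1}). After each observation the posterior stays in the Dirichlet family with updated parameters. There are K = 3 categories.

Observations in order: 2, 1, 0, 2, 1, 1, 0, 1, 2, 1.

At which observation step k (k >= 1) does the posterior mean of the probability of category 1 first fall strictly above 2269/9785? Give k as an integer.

k = 10

obs 1: x=2 → posterior Dirichlet(10, 5/4, 11/2)
obs 2: x=1 → posterior Dirichlet(10, 9/4, 11/2)
obs 3: x=0 → posterior Dirichlet(11, 9/4, 11/2)
obs 4: x=2 → posterior Dirichlet(11, 9/4, 13/2)
obs 5: x=1 → posterior Dirichlet(11, 13/4, 13/2)
obs 6: x=1 → posterior Dirichlet(11, 17/4, 13/2)
obs 7: x=0 → posterior Dirichlet(12, 17/4, 13/2)
obs 8: x=1 → posterior Dirichlet(12, 21/4, 13/2)
obs 9: x=2 → posterior Dirichlet(12, 21/4, 15/2)
obs 10: x=1 → posterior Dirichlet(12, 25/4, 15/2)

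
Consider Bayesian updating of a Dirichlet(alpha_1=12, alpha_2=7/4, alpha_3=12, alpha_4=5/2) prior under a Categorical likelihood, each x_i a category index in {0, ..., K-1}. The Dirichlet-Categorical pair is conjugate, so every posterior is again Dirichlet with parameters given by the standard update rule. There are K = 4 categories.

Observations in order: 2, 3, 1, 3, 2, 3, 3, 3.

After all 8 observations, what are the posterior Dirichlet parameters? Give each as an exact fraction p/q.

obs 1: x=2 → posterior Dirichlet(12, 7/4, 13, 5/2)
obs 2: x=3 → posterior Dirichlet(12, 7/4, 13, 7/2)
obs 3: x=1 → posterior Dirichlet(12, 11/4, 13, 7/2)
obs 4: x=3 → posterior Dirichlet(12, 11/4, 13, 9/2)
obs 5: x=2 → posterior Dirichlet(12, 11/4, 14, 9/2)
obs 6: x=3 → posterior Dirichlet(12, 11/4, 14, 11/2)
obs 7: x=3 → posterior Dirichlet(12, 11/4, 14, 13/2)
obs 8: x=3 → posterior Dirichlet(12, 11/4, 14, 15/2)

alpha_1=12, alpha_2=11/4, alpha_3=14, alpha_4=15/2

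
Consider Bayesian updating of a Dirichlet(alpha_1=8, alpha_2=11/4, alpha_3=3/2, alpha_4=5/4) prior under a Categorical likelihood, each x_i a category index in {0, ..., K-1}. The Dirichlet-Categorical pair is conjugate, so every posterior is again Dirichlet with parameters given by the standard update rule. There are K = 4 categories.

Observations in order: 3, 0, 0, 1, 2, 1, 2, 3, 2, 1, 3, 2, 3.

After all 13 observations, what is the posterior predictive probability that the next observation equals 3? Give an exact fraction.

21/106

obs 1: x=3 → posterior Dirichlet(8, 11/4, 3/2, 9/4)
obs 2: x=0 → posterior Dirichlet(9, 11/4, 3/2, 9/4)
obs 3: x=0 → posterior Dirichlet(10, 11/4, 3/2, 9/4)
obs 4: x=1 → posterior Dirichlet(10, 15/4, 3/2, 9/4)
obs 5: x=2 → posterior Dirichlet(10, 15/4, 5/2, 9/4)
obs 6: x=1 → posterior Dirichlet(10, 19/4, 5/2, 9/4)
obs 7: x=2 → posterior Dirichlet(10, 19/4, 7/2, 9/4)
obs 8: x=3 → posterior Dirichlet(10, 19/4, 7/2, 13/4)
obs 9: x=2 → posterior Dirichlet(10, 19/4, 9/2, 13/4)
obs 10: x=1 → posterior Dirichlet(10, 23/4, 9/2, 13/4)
obs 11: x=3 → posterior Dirichlet(10, 23/4, 9/2, 17/4)
obs 12: x=2 → posterior Dirichlet(10, 23/4, 11/2, 17/4)
obs 13: x=3 → posterior Dirichlet(10, 23/4, 11/2, 21/4)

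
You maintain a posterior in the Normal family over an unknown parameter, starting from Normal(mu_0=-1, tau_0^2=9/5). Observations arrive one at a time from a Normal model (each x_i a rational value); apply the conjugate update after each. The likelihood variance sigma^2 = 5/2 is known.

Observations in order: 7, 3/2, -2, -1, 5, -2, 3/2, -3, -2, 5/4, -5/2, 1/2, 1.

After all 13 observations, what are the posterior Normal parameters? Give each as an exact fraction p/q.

obs 1: x=7 → posterior Normal(101/43, 45/43)
obs 2: x=3/2 → posterior Normal(128/61, 45/61)
obs 3: x=-2 → posterior Normal(92/79, 45/79)
obs 4: x=-1 → posterior Normal(74/97, 45/97)
obs 5: x=5 → posterior Normal(164/115, 9/23)
obs 6: x=-2 → posterior Normal(128/133, 45/133)
obs 7: x=3/2 → posterior Normal(155/151, 45/151)
obs 8: x=-3 → posterior Normal(101/169, 45/169)
obs 9: x=-2 → posterior Normal(65/187, 45/187)
obs 10: x=5/4 → posterior Normal(35/82, 9/41)
obs 11: x=-5/2 → posterior Normal(85/446, 45/223)
obs 12: x=1/2 → posterior Normal(103/482, 45/241)
obs 13: x=1 → posterior Normal(139/518, 45/259)

mu_0=139/518, tau_0^2=45/259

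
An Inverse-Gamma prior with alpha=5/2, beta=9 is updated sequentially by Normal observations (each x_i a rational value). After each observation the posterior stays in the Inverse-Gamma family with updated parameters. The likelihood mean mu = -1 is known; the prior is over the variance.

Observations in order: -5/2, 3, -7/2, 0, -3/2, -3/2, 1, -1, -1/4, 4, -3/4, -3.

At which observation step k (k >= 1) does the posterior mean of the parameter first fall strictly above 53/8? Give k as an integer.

k = 2

obs 1: x=-5/2 → posterior Inverse-Gamma(3, 81/8)
obs 2: x=3 → posterior Inverse-Gamma(7/2, 145/8)
obs 3: x=-7/2 → posterior Inverse-Gamma(4, 85/4)
obs 4: x=0 → posterior Inverse-Gamma(9/2, 87/4)
obs 5: x=-3/2 → posterior Inverse-Gamma(5, 175/8)
obs 6: x=-3/2 → posterior Inverse-Gamma(11/2, 22)
obs 7: x=1 → posterior Inverse-Gamma(6, 24)
obs 8: x=-1 → posterior Inverse-Gamma(13/2, 24)
obs 9: x=-1/4 → posterior Inverse-Gamma(7, 777/32)
obs 10: x=4 → posterior Inverse-Gamma(15/2, 1177/32)
obs 11: x=-3/4 → posterior Inverse-Gamma(8, 589/16)
obs 12: x=-3 → posterior Inverse-Gamma(17/2, 621/16)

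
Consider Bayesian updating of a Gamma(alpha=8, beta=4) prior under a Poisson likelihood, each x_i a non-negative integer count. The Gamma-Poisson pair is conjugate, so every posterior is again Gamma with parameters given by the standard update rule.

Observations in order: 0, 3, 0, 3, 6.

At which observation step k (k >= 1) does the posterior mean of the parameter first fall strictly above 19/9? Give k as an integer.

obs 1: x=0 → posterior Gamma(8, 5)
obs 2: x=3 → posterior Gamma(11, 6)
obs 3: x=0 → posterior Gamma(11, 7)
obs 4: x=3 → posterior Gamma(14, 8)
obs 5: x=6 → posterior Gamma(20, 9)

k = 5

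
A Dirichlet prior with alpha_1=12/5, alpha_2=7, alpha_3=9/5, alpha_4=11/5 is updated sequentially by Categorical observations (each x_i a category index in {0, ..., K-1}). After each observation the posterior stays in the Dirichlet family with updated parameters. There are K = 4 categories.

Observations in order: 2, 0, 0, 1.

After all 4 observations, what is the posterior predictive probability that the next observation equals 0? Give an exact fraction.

22/87

obs 1: x=2 → posterior Dirichlet(12/5, 7, 14/5, 11/5)
obs 2: x=0 → posterior Dirichlet(17/5, 7, 14/5, 11/5)
obs 3: x=0 → posterior Dirichlet(22/5, 7, 14/5, 11/5)
obs 4: x=1 → posterior Dirichlet(22/5, 8, 14/5, 11/5)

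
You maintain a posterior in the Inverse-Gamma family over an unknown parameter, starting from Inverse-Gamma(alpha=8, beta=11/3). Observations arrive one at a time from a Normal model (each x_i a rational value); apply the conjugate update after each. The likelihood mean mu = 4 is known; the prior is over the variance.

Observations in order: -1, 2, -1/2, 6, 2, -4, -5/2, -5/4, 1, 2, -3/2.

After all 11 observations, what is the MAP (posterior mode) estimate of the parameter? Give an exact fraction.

11599/1392

obs 1: x=-1 → posterior Inverse-Gamma(17/2, 97/6)
obs 2: x=2 → posterior Inverse-Gamma(9, 109/6)
obs 3: x=-1/2 → posterior Inverse-Gamma(19/2, 679/24)
obs 4: x=6 → posterior Inverse-Gamma(10, 727/24)
obs 5: x=2 → posterior Inverse-Gamma(21/2, 775/24)
obs 6: x=-4 → posterior Inverse-Gamma(11, 1543/24)
obs 7: x=-5/2 → posterior Inverse-Gamma(23/2, 1025/12)
obs 8: x=-5/4 → posterior Inverse-Gamma(12, 9523/96)
obs 9: x=1 → posterior Inverse-Gamma(25/2, 9955/96)
obs 10: x=2 → posterior Inverse-Gamma(13, 10147/96)
obs 11: x=-3/2 → posterior Inverse-Gamma(27/2, 11599/96)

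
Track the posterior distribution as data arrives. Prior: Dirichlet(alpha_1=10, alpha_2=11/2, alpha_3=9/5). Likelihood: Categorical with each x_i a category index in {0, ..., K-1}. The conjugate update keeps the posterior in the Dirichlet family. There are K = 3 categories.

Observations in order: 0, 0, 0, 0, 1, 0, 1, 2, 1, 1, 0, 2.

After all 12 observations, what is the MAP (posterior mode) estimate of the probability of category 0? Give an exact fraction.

150/263

obs 1: x=0 → posterior Dirichlet(11, 11/2, 9/5)
obs 2: x=0 → posterior Dirichlet(12, 11/2, 9/5)
obs 3: x=0 → posterior Dirichlet(13, 11/2, 9/5)
obs 4: x=0 → posterior Dirichlet(14, 11/2, 9/5)
obs 5: x=1 → posterior Dirichlet(14, 13/2, 9/5)
obs 6: x=0 → posterior Dirichlet(15, 13/2, 9/5)
obs 7: x=1 → posterior Dirichlet(15, 15/2, 9/5)
obs 8: x=2 → posterior Dirichlet(15, 15/2, 14/5)
obs 9: x=1 → posterior Dirichlet(15, 17/2, 14/5)
obs 10: x=1 → posterior Dirichlet(15, 19/2, 14/5)
obs 11: x=0 → posterior Dirichlet(16, 19/2, 14/5)
obs 12: x=2 → posterior Dirichlet(16, 19/2, 19/5)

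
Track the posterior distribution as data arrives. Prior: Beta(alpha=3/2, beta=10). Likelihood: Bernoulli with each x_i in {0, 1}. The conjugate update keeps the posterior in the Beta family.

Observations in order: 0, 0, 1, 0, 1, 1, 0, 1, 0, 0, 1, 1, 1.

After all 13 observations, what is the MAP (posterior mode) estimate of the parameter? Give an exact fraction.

obs 1: x=0 → posterior Beta(3/2, 11)
obs 2: x=0 → posterior Beta(3/2, 12)
obs 3: x=1 → posterior Beta(5/2, 12)
obs 4: x=0 → posterior Beta(5/2, 13)
obs 5: x=1 → posterior Beta(7/2, 13)
obs 6: x=1 → posterior Beta(9/2, 13)
obs 7: x=0 → posterior Beta(9/2, 14)
obs 8: x=1 → posterior Beta(11/2, 14)
obs 9: x=0 → posterior Beta(11/2, 15)
obs 10: x=0 → posterior Beta(11/2, 16)
obs 11: x=1 → posterior Beta(13/2, 16)
obs 12: x=1 → posterior Beta(15/2, 16)
obs 13: x=1 → posterior Beta(17/2, 16)

1/3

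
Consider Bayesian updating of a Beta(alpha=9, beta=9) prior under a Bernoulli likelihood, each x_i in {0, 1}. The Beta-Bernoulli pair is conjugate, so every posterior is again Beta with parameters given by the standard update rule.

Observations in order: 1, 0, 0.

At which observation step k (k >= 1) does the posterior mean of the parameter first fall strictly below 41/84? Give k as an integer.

obs 1: x=1 → posterior Beta(10, 9)
obs 2: x=0 → posterior Beta(10, 10)
obs 3: x=0 → posterior Beta(10, 11)

k = 3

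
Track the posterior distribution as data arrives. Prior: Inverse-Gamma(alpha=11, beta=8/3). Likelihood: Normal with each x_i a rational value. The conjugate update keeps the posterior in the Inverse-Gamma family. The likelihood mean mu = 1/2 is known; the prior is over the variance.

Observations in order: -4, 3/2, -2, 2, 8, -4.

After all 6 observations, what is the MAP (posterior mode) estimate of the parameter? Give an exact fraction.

1339/360

obs 1: x=-4 → posterior Inverse-Gamma(23/2, 307/24)
obs 2: x=3/2 → posterior Inverse-Gamma(12, 319/24)
obs 3: x=-2 → posterior Inverse-Gamma(25/2, 197/12)
obs 4: x=2 → posterior Inverse-Gamma(13, 421/24)
obs 5: x=8 → posterior Inverse-Gamma(27/2, 137/3)
obs 6: x=-4 → posterior Inverse-Gamma(14, 1339/24)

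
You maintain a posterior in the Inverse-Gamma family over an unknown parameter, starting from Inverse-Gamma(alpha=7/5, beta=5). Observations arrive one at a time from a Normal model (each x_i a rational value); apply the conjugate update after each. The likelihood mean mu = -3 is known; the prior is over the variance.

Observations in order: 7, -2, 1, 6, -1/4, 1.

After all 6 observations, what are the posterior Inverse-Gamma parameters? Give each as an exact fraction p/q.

obs 1: x=7 → posterior Inverse-Gamma(19/10, 55)
obs 2: x=-2 → posterior Inverse-Gamma(12/5, 111/2)
obs 3: x=1 → posterior Inverse-Gamma(29/10, 127/2)
obs 4: x=6 → posterior Inverse-Gamma(17/5, 104)
obs 5: x=-1/4 → posterior Inverse-Gamma(39/10, 3449/32)
obs 6: x=1 → posterior Inverse-Gamma(22/5, 3705/32)

alpha=22/5, beta=3705/32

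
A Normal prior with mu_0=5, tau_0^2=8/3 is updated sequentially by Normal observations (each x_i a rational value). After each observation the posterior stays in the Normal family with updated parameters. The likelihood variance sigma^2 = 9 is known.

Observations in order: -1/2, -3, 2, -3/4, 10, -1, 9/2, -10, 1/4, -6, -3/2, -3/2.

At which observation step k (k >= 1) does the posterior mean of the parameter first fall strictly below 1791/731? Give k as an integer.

k = 3

obs 1: x=-1/2 → posterior Normal(131/35, 72/35)
obs 2: x=-3 → posterior Normal(107/43, 72/43)
obs 3: x=2 → posterior Normal(41/17, 24/17)
obs 4: x=-3/4 → posterior Normal(117/59, 72/59)
obs 5: x=10 → posterior Normal(197/67, 72/67)
obs 6: x=-1 → posterior Normal(63/25, 24/25)
obs 7: x=9/2 → posterior Normal(225/83, 72/83)
obs 8: x=-10 → posterior Normal(145/91, 72/91)
obs 9: x=1/4 → posterior Normal(49/33, 8/11)
obs 10: x=-6 → posterior Normal(99/107, 72/107)
obs 11: x=-3/2 → posterior Normal(87/115, 72/115)
obs 12: x=-3/2 → posterior Normal(25/41, 24/41)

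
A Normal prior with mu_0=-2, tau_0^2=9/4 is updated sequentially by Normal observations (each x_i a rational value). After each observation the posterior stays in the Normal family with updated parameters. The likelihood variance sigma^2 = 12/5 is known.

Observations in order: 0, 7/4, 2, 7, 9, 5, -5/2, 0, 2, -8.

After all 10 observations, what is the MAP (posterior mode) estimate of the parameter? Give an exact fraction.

obs 1: x=0 → posterior Normal(-32/31, 36/31)
obs 2: x=7/4 → posterior Normal(-1/8, 18/23)
obs 3: x=2 → posterior Normal(97/244, 36/61)
obs 4: x=7 → posterior Normal(517/304, 9/19)
obs 5: x=9 → posterior Normal(151/52, 36/91)
obs 6: x=5 → posterior Normal(1357/424, 18/53)
obs 7: x=-5/2 → posterior Normal(1207/484, 36/121)
obs 8: x=0 → posterior Normal(71/32, 9/34)
obs 9: x=2 → posterior Normal(1327/604, 36/151)
obs 10: x=-8 → posterior Normal(847/664, 18/83)

847/664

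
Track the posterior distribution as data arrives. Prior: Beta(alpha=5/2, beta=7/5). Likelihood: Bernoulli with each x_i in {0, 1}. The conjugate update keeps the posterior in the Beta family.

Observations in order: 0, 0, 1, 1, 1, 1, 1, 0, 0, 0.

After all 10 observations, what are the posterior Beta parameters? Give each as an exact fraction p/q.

alpha=15/2, beta=32/5

obs 1: x=0 → posterior Beta(5/2, 12/5)
obs 2: x=0 → posterior Beta(5/2, 17/5)
obs 3: x=1 → posterior Beta(7/2, 17/5)
obs 4: x=1 → posterior Beta(9/2, 17/5)
obs 5: x=1 → posterior Beta(11/2, 17/5)
obs 6: x=1 → posterior Beta(13/2, 17/5)
obs 7: x=1 → posterior Beta(15/2, 17/5)
obs 8: x=0 → posterior Beta(15/2, 22/5)
obs 9: x=0 → posterior Beta(15/2, 27/5)
obs 10: x=0 → posterior Beta(15/2, 32/5)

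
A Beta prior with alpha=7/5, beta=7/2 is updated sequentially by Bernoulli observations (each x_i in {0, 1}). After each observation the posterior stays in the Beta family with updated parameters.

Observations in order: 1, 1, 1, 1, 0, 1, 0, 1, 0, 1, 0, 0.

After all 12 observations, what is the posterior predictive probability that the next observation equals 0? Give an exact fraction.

85/169

obs 1: x=1 → posterior Beta(12/5, 7/2)
obs 2: x=1 → posterior Beta(17/5, 7/2)
obs 3: x=1 → posterior Beta(22/5, 7/2)
obs 4: x=1 → posterior Beta(27/5, 7/2)
obs 5: x=0 → posterior Beta(27/5, 9/2)
obs 6: x=1 → posterior Beta(32/5, 9/2)
obs 7: x=0 → posterior Beta(32/5, 11/2)
obs 8: x=1 → posterior Beta(37/5, 11/2)
obs 9: x=0 → posterior Beta(37/5, 13/2)
obs 10: x=1 → posterior Beta(42/5, 13/2)
obs 11: x=0 → posterior Beta(42/5, 15/2)
obs 12: x=0 → posterior Beta(42/5, 17/2)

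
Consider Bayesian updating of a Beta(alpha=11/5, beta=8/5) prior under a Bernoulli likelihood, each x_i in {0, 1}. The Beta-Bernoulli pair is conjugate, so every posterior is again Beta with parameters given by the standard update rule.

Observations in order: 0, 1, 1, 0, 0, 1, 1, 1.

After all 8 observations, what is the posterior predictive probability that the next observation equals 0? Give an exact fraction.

23/59

obs 1: x=0 → posterior Beta(11/5, 13/5)
obs 2: x=1 → posterior Beta(16/5, 13/5)
obs 3: x=1 → posterior Beta(21/5, 13/5)
obs 4: x=0 → posterior Beta(21/5, 18/5)
obs 5: x=0 → posterior Beta(21/5, 23/5)
obs 6: x=1 → posterior Beta(26/5, 23/5)
obs 7: x=1 → posterior Beta(31/5, 23/5)
obs 8: x=1 → posterior Beta(36/5, 23/5)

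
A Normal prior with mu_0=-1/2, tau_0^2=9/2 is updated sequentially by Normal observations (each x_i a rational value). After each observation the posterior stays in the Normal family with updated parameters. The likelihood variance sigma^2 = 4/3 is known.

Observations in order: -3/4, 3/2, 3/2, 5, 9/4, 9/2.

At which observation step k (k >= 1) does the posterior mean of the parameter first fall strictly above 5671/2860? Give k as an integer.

k = 6

obs 1: x=-3/4 → posterior Normal(-97/140, 36/35)
obs 2: x=3/2 → posterior Normal(65/248, 18/31)
obs 3: x=3/2 → posterior Normal(227/356, 36/89)
obs 4: x=5 → posterior Normal(767/464, 9/29)
obs 5: x=9/4 → posterior Normal(505/286, 36/143)
obs 6: x=9/2 → posterior Normal(11/5, 18/85)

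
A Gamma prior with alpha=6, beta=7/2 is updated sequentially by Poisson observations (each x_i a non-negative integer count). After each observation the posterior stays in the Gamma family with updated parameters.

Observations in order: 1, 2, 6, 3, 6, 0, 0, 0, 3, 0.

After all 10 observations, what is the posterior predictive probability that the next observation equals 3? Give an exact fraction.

446973900148982072107835627664103091945424/2567686153161211134561828214731016126483469

obs 1: x=1 → posterior Gamma(7, 9/2)
obs 2: x=2 → posterior Gamma(9, 11/2)
obs 3: x=6 → posterior Gamma(15, 13/2)
obs 4: x=3 → posterior Gamma(18, 15/2)
obs 5: x=6 → posterior Gamma(24, 17/2)
obs 6: x=0 → posterior Gamma(24, 19/2)
obs 7: x=0 → posterior Gamma(24, 21/2)
obs 8: x=0 → posterior Gamma(24, 23/2)
obs 9: x=3 → posterior Gamma(27, 25/2)
obs 10: x=0 → posterior Gamma(27, 27/2)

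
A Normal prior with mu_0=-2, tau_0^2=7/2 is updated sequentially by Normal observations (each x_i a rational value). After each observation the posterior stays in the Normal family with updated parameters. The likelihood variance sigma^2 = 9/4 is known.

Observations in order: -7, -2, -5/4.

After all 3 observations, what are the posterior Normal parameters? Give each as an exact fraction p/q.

obs 1: x=-7 → posterior Normal(-116/23, 63/46)
obs 2: x=-2 → posterior Normal(-144/37, 63/74)
obs 3: x=-5/4 → posterior Normal(-19/6, 21/34)

mu_0=-19/6, tau_0^2=21/34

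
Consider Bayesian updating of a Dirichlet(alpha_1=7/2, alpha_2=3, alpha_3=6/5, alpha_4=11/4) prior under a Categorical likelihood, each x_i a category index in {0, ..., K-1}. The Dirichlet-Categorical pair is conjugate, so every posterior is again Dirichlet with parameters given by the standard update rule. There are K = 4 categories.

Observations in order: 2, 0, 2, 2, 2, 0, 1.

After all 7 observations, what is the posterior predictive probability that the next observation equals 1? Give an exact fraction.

80/349

obs 1: x=2 → posterior Dirichlet(7/2, 3, 11/5, 11/4)
obs 2: x=0 → posterior Dirichlet(9/2, 3, 11/5, 11/4)
obs 3: x=2 → posterior Dirichlet(9/2, 3, 16/5, 11/4)
obs 4: x=2 → posterior Dirichlet(9/2, 3, 21/5, 11/4)
obs 5: x=2 → posterior Dirichlet(9/2, 3, 26/5, 11/4)
obs 6: x=0 → posterior Dirichlet(11/2, 3, 26/5, 11/4)
obs 7: x=1 → posterior Dirichlet(11/2, 4, 26/5, 11/4)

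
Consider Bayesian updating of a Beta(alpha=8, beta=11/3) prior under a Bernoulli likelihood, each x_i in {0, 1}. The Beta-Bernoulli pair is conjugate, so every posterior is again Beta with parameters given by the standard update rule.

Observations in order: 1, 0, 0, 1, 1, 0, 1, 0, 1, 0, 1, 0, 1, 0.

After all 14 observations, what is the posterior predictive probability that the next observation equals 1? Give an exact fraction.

obs 1: x=1 → posterior Beta(9, 11/3)
obs 2: x=0 → posterior Beta(9, 14/3)
obs 3: x=0 → posterior Beta(9, 17/3)
obs 4: x=1 → posterior Beta(10, 17/3)
obs 5: x=1 → posterior Beta(11, 17/3)
obs 6: x=0 → posterior Beta(11, 20/3)
obs 7: x=1 → posterior Beta(12, 20/3)
obs 8: x=0 → posterior Beta(12, 23/3)
obs 9: x=1 → posterior Beta(13, 23/3)
obs 10: x=0 → posterior Beta(13, 26/3)
obs 11: x=1 → posterior Beta(14, 26/3)
obs 12: x=0 → posterior Beta(14, 29/3)
obs 13: x=1 → posterior Beta(15, 29/3)
obs 14: x=0 → posterior Beta(15, 32/3)

45/77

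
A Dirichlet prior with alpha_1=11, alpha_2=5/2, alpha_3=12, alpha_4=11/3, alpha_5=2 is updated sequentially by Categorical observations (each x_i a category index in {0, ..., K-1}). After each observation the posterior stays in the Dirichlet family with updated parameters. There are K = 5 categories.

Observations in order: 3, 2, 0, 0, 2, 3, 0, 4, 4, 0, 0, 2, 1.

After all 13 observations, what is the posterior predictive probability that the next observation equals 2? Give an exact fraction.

18/53

obs 1: x=3 → posterior Dirichlet(11, 5/2, 12, 14/3, 2)
obs 2: x=2 → posterior Dirichlet(11, 5/2, 13, 14/3, 2)
obs 3: x=0 → posterior Dirichlet(12, 5/2, 13, 14/3, 2)
obs 4: x=0 → posterior Dirichlet(13, 5/2, 13, 14/3, 2)
obs 5: x=2 → posterior Dirichlet(13, 5/2, 14, 14/3, 2)
obs 6: x=3 → posterior Dirichlet(13, 5/2, 14, 17/3, 2)
obs 7: x=0 → posterior Dirichlet(14, 5/2, 14, 17/3, 2)
obs 8: x=4 → posterior Dirichlet(14, 5/2, 14, 17/3, 3)
obs 9: x=4 → posterior Dirichlet(14, 5/2, 14, 17/3, 4)
obs 10: x=0 → posterior Dirichlet(15, 5/2, 14, 17/3, 4)
obs 11: x=0 → posterior Dirichlet(16, 5/2, 14, 17/3, 4)
obs 12: x=2 → posterior Dirichlet(16, 5/2, 15, 17/3, 4)
obs 13: x=1 → posterior Dirichlet(16, 7/2, 15, 17/3, 4)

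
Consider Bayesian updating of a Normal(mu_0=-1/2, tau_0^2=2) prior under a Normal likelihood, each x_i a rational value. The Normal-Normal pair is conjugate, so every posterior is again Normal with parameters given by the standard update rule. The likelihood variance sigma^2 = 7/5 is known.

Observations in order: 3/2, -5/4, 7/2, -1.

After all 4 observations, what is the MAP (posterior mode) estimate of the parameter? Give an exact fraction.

obs 1: x=3/2 → posterior Normal(23/34, 14/17)
obs 2: x=-5/4 → posterior Normal(-1/27, 14/27)
obs 3: x=7/2 → posterior Normal(34/37, 14/37)
obs 4: x=-1 → posterior Normal(24/47, 14/47)

24/47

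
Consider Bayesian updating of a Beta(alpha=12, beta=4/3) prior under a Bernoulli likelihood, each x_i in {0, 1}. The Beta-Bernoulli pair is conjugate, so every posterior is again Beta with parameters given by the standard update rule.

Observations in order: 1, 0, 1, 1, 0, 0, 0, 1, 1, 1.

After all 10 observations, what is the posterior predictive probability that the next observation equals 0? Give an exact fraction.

8/35

obs 1: x=1 → posterior Beta(13, 4/3)
obs 2: x=0 → posterior Beta(13, 7/3)
obs 3: x=1 → posterior Beta(14, 7/3)
obs 4: x=1 → posterior Beta(15, 7/3)
obs 5: x=0 → posterior Beta(15, 10/3)
obs 6: x=0 → posterior Beta(15, 13/3)
obs 7: x=0 → posterior Beta(15, 16/3)
obs 8: x=1 → posterior Beta(16, 16/3)
obs 9: x=1 → posterior Beta(17, 16/3)
obs 10: x=1 → posterior Beta(18, 16/3)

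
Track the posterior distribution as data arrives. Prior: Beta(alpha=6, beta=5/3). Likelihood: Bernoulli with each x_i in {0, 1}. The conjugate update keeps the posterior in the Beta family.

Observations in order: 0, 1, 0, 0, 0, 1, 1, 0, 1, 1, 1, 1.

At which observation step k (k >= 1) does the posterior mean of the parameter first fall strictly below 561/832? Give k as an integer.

k = 3

obs 1: x=0 → posterior Beta(6, 8/3)
obs 2: x=1 → posterior Beta(7, 8/3)
obs 3: x=0 → posterior Beta(7, 11/3)
obs 4: x=0 → posterior Beta(7, 14/3)
obs 5: x=0 → posterior Beta(7, 17/3)
obs 6: x=1 → posterior Beta(8, 17/3)
obs 7: x=1 → posterior Beta(9, 17/3)
obs 8: x=0 → posterior Beta(9, 20/3)
obs 9: x=1 → posterior Beta(10, 20/3)
obs 10: x=1 → posterior Beta(11, 20/3)
obs 11: x=1 → posterior Beta(12, 20/3)
obs 12: x=1 → posterior Beta(13, 20/3)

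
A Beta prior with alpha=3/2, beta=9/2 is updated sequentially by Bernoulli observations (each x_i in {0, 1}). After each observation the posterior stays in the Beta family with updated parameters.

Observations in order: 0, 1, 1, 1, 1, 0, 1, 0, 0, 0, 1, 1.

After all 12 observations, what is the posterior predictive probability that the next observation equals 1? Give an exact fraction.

17/36

obs 1: x=0 → posterior Beta(3/2, 11/2)
obs 2: x=1 → posterior Beta(5/2, 11/2)
obs 3: x=1 → posterior Beta(7/2, 11/2)
obs 4: x=1 → posterior Beta(9/2, 11/2)
obs 5: x=1 → posterior Beta(11/2, 11/2)
obs 6: x=0 → posterior Beta(11/2, 13/2)
obs 7: x=1 → posterior Beta(13/2, 13/2)
obs 8: x=0 → posterior Beta(13/2, 15/2)
obs 9: x=0 → posterior Beta(13/2, 17/2)
obs 10: x=0 → posterior Beta(13/2, 19/2)
obs 11: x=1 → posterior Beta(15/2, 19/2)
obs 12: x=1 → posterior Beta(17/2, 19/2)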